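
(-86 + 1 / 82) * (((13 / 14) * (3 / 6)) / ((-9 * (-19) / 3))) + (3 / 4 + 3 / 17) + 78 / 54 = 11149793 / 6674472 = 1.67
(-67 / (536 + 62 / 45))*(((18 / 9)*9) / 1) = -27135 / 12091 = -2.24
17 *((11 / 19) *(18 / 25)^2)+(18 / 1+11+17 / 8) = 3441579 / 95000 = 36.23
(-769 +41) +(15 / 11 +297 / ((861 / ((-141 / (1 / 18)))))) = -5057873 / 3157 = -1602.11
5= 5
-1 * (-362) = 362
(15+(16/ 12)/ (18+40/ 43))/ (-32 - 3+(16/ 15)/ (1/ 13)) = -92005/ 129019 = -0.71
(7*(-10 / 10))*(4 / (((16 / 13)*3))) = -91 / 12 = -7.58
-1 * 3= -3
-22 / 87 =-0.25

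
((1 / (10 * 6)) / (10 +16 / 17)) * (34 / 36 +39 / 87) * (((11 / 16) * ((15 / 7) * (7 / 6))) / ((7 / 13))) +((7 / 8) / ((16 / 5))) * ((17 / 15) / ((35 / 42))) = 494102501 / 1304916480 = 0.38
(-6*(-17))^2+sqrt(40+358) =sqrt(398)+10404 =10423.95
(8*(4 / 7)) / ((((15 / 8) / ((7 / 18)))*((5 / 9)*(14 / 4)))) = 256 / 525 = 0.49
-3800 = -3800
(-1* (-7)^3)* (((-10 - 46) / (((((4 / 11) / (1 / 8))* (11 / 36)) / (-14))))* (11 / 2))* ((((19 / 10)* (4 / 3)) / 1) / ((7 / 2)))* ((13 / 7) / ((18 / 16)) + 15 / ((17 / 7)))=2403808484 / 255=9426699.94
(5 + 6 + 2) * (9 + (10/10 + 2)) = 156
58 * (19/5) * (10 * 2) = 4408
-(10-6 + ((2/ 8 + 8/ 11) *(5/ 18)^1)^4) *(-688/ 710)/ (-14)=-67767021896587/ 244437103088640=-0.28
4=4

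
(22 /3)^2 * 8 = 3872 /9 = 430.22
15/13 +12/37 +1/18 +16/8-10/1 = -55985/8658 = -6.47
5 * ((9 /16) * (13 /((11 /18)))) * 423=2227095 /88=25307.90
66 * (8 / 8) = 66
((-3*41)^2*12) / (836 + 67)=60516 / 301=201.05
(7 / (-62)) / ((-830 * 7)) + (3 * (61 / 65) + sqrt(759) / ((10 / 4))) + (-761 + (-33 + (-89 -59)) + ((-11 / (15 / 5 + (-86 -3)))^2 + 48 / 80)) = -580478183291 / 618472010 + 2 * sqrt(759) / 5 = -927.55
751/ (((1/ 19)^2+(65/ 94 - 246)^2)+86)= 2395536796/ 192224341933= 0.01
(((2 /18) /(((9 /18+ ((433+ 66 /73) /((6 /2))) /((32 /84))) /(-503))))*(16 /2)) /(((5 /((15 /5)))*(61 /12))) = -9400064 /67715185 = -0.14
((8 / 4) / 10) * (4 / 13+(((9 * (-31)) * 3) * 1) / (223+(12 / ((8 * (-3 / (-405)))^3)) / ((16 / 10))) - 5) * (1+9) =-4552629482 / 482741701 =-9.43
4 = 4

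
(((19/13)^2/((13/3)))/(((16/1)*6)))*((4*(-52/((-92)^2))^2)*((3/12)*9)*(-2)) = -0.00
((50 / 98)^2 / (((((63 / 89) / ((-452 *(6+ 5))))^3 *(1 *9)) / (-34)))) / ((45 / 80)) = 29460648120386574080000 / 48629390607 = 605819808816.31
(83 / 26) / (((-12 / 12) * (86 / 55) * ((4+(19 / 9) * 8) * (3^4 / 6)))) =-4565 / 630552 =-0.01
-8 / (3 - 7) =2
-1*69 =-69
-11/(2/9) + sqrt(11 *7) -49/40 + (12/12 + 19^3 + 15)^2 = sqrt(77) + 1890622971/40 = 47265583.05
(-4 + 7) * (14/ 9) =4.67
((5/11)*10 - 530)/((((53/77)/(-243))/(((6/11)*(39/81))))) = 28402920/583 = 48718.56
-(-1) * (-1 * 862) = -862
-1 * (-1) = 1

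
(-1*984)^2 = 968256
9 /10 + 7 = 79 /10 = 7.90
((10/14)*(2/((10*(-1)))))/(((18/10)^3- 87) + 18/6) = 125/68397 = 0.00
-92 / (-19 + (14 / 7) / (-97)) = 8924 / 1845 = 4.84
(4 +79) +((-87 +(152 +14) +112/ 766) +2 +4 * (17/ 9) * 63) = 245176/ 383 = 640.15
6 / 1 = 6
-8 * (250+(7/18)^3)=-1458343/729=-2000.47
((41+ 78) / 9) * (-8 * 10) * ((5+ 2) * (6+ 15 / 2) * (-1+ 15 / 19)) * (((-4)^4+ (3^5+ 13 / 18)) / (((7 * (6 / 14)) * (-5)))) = -119885360 / 171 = -701083.98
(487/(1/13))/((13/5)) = 2435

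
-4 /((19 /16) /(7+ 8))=-960 /19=-50.53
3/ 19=0.16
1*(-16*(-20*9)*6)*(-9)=-155520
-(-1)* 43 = 43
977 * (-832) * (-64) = 52023296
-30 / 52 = -0.58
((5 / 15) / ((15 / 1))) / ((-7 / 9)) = -1 / 35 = -0.03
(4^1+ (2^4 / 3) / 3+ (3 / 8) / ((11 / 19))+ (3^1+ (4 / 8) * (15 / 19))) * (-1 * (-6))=58.92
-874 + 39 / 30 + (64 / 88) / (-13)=-1248041 / 1430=-872.76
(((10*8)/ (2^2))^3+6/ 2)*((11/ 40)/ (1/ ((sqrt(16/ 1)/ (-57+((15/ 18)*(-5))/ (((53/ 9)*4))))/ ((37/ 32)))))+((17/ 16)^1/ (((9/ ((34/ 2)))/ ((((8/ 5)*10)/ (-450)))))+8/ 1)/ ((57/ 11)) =-9085540250743/ 69023457450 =-131.63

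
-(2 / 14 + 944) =-6609 / 7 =-944.14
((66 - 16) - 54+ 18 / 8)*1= -1.75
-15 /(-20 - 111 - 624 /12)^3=5 /2042829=0.00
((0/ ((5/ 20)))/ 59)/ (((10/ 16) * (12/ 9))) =0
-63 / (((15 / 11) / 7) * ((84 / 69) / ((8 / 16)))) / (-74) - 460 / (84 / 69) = -7792009 / 20720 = -376.06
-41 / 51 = -0.80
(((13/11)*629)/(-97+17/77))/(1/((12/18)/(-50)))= 57239/558900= 0.10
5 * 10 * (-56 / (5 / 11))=-6160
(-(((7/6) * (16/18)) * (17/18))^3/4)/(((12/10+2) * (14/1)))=-1203685/229582512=-0.01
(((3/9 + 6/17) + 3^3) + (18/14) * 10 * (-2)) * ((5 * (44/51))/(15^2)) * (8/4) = 61952/819315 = 0.08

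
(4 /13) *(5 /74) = 10 /481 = 0.02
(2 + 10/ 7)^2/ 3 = 192/ 49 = 3.92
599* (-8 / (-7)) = 4792 / 7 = 684.57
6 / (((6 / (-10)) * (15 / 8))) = -5.33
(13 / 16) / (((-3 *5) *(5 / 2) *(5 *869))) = -13 / 2607000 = -0.00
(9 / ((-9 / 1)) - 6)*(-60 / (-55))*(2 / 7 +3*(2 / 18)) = -52 / 11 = -4.73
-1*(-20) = 20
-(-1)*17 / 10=17 / 10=1.70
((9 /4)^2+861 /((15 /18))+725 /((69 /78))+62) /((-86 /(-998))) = 1762709017 /79120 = 22278.93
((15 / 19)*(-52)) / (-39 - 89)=195 / 608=0.32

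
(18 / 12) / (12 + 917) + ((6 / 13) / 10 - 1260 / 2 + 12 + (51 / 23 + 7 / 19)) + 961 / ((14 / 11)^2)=-114282690521 / 5172096020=-22.10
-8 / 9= -0.89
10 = 10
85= 85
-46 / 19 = -2.42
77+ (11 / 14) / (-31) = 33407 / 434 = 76.97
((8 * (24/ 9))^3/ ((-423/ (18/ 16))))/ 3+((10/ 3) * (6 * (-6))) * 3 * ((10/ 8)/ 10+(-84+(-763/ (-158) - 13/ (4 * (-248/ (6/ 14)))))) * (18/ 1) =66852217673177/ 130526802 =512172.34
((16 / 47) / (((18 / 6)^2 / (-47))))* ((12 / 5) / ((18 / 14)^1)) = -448 / 135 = -3.32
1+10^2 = 101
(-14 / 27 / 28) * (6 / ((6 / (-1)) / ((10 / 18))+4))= 5 / 306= 0.02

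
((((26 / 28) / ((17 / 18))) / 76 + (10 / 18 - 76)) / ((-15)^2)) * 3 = -6139823 / 6104700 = -1.01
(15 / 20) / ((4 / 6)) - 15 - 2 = -127 / 8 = -15.88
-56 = -56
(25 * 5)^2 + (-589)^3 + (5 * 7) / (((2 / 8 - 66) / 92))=-53736394852 / 263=-204320892.97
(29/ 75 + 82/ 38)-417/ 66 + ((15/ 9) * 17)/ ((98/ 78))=28844903/ 1536150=18.78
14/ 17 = 0.82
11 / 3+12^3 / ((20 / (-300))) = -25916.33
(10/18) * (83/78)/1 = 415/702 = 0.59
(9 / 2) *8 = 36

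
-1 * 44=-44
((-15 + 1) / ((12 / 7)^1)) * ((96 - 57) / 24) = -637 / 48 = -13.27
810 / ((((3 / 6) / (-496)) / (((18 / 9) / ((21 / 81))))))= -43390080 / 7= -6198582.86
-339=-339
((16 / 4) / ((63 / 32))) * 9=128 / 7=18.29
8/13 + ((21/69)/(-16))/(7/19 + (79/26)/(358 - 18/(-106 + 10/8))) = 18878990183/33419094852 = 0.56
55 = 55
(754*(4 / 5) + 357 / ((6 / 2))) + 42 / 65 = 722.85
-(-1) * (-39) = -39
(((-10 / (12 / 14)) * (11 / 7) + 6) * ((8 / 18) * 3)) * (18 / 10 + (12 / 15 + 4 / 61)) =-40108 / 915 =-43.83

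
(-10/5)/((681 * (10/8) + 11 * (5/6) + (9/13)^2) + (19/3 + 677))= -1352/1043899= -0.00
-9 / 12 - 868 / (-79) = 3235 / 316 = 10.24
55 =55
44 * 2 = 88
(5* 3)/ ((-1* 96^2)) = -5/ 3072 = -0.00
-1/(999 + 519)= -1/1518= -0.00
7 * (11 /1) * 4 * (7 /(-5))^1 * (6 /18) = -2156 /15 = -143.73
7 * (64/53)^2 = 28672/2809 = 10.21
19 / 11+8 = 107 / 11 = 9.73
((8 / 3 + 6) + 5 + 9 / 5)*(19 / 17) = 4408 / 255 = 17.29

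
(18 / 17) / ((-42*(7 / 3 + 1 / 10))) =-0.01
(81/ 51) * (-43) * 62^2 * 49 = -218681316/ 17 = -12863606.82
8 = 8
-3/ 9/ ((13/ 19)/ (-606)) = 3838/ 13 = 295.23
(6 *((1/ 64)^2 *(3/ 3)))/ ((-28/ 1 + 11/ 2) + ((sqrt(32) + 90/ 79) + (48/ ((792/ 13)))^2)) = -921022162731/ 12070195010028544 - 22203998883 *sqrt(2)/ 1508774376253568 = -0.00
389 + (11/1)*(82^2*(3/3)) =74353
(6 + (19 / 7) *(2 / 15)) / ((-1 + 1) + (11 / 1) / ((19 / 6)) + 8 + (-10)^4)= 6346 / 9986445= 0.00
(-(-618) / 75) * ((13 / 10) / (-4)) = -1339 / 500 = -2.68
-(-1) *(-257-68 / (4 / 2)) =-291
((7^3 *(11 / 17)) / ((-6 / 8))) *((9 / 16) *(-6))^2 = -916839 / 272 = -3370.73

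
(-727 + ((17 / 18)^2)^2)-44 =-80852975 / 104976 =-770.20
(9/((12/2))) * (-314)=-471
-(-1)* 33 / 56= 33 / 56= 0.59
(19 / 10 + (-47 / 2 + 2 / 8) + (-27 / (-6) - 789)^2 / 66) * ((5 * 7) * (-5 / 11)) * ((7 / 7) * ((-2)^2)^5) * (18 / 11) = -330103146240 / 1331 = -248011379.59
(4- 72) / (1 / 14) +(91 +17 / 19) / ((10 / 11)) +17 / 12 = -968429 / 1140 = -849.50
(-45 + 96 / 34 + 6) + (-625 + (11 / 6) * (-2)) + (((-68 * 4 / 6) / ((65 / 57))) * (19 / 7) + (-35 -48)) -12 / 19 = -377572784 / 440895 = -856.38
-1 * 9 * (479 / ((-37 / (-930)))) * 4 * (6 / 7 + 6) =-2972093.28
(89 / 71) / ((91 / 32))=2848 / 6461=0.44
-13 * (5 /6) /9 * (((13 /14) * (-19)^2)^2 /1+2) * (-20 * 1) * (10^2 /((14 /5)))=96614948.78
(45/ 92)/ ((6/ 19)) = 285/ 184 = 1.55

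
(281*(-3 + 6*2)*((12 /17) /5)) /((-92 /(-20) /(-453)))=-13747644 /391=-35160.21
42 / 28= 3 / 2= 1.50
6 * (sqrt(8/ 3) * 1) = 4 * sqrt(6) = 9.80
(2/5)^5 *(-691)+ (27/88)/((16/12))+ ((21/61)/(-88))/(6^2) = -43064581/6290625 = -6.85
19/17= 1.12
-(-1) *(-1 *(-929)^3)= 801765089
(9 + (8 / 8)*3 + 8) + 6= 26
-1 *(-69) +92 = 161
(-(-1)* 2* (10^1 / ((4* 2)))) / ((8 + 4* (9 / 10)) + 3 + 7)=25 / 216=0.12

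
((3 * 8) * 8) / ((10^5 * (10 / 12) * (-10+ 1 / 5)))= -36 / 153125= -0.00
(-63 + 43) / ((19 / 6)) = -120 / 19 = -6.32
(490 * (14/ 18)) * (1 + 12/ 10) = 7546/ 9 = 838.44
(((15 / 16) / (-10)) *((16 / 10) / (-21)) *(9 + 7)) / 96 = 1 / 840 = 0.00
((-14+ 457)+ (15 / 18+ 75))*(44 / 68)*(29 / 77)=126.44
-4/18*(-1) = 2/9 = 0.22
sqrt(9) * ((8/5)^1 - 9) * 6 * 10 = -1332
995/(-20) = -199/4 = -49.75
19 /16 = 1.19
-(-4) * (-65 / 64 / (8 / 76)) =-1235 / 32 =-38.59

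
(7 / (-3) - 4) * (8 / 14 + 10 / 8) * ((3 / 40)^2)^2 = -26163 / 71680000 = -0.00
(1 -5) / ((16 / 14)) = -3.50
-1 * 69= -69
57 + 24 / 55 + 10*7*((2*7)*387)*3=62581059 / 55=1137837.44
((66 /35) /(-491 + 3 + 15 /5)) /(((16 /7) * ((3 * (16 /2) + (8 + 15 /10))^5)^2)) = -4224 /4420381676038021513825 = -0.00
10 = 10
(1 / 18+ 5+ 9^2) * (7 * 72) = 43372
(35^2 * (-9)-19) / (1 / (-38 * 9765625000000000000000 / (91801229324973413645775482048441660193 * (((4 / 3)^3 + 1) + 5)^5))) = 11643066406250000000000000 / 10715913725333530430270746371480961231737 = 0.00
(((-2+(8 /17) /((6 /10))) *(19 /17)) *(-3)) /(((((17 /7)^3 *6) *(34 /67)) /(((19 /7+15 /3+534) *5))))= 6110450920 /24137569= 253.15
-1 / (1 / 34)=-34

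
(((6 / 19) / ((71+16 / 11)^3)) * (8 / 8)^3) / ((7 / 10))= 79860 / 67332789209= 0.00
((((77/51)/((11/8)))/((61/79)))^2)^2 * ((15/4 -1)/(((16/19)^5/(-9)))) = -2547189261432855809/10657552768459776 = -239.00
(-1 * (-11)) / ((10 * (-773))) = -11 / 7730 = -0.00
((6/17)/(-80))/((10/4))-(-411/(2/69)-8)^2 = -85546191407/425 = -201285156.25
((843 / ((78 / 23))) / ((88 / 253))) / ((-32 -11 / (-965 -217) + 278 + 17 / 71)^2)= 0.01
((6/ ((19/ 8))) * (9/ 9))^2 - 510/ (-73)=352302/ 26353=13.37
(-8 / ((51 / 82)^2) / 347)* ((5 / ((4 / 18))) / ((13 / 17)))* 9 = -15.78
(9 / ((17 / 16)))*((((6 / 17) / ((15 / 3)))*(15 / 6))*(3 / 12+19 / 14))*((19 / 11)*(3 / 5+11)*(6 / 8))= 803358 / 22253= 36.10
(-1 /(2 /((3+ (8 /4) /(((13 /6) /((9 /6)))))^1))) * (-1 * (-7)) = -399 /26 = -15.35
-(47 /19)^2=-6.12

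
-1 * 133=-133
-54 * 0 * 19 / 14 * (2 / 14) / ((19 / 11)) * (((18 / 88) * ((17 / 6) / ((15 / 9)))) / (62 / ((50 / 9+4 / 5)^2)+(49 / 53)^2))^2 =0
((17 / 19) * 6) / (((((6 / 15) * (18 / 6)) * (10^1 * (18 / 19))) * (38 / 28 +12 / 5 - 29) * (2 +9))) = -595 / 349866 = -0.00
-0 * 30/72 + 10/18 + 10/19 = 1.08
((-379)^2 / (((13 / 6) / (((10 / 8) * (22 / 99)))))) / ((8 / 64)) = 5745640 / 39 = 147324.10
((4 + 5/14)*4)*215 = 26230/7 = 3747.14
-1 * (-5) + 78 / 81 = 161 / 27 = 5.96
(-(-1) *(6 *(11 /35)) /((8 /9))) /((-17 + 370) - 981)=-297 /87920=-0.00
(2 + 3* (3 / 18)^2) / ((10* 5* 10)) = 1 / 240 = 0.00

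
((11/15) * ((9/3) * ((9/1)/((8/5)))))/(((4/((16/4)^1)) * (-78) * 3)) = -11/208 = -0.05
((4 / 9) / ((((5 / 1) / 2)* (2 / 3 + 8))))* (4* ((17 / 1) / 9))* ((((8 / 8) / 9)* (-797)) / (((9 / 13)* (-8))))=27098 / 10935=2.48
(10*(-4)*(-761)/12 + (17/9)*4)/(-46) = -11449/207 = -55.31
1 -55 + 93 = 39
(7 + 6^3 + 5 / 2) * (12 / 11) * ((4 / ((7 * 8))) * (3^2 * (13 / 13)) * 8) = 8856 / 7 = 1265.14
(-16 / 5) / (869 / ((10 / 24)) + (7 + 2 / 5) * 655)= -16 / 34663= -0.00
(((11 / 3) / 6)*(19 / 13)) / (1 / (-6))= -209 / 39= -5.36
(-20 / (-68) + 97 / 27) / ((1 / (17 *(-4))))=-7136 / 27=-264.30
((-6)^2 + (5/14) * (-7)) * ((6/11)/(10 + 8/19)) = 1273/726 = 1.75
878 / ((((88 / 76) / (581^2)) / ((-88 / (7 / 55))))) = -176980338920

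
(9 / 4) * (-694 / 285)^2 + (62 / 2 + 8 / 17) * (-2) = -49.60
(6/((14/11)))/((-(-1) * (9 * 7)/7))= 0.52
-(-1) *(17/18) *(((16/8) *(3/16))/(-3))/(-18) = 17/2592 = 0.01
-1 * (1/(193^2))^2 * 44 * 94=-4136/1387488001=-0.00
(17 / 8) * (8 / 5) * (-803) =-13651 / 5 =-2730.20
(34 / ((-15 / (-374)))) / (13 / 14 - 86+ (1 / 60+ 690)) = 356048 / 254077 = 1.40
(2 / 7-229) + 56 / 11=-223.62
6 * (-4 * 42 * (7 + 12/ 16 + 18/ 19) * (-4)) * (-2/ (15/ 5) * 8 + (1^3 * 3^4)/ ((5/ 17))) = 899710896/ 95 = 9470641.01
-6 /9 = -2 /3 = -0.67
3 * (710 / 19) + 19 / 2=4621 / 38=121.61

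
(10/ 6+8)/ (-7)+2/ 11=-277/ 231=-1.20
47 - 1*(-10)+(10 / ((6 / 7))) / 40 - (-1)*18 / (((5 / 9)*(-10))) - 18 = 21631 / 600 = 36.05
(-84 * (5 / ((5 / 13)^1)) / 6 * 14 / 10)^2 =1623076 / 25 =64923.04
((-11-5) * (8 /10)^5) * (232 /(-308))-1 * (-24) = 6725272 /240625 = 27.95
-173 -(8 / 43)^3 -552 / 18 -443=-154245116 / 238521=-646.67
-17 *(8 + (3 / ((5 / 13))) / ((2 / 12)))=-931.60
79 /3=26.33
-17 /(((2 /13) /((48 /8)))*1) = -663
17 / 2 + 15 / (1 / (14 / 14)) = 47 / 2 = 23.50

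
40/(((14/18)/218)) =11211.43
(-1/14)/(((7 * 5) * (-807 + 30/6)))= 1/392980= 0.00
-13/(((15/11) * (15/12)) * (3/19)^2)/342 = -0.89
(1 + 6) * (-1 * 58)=-406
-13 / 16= -0.81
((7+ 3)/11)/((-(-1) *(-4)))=-5/22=-0.23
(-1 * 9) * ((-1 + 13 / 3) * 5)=-150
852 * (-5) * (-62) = 264120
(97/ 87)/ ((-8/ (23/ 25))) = -2231/ 17400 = -0.13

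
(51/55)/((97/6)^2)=1836/517495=0.00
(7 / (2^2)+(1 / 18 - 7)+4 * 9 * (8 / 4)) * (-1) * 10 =-12025 / 18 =-668.06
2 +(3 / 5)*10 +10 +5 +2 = 25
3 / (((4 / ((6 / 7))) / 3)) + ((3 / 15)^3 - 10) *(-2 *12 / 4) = 108291 / 1750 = 61.88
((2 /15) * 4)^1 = 0.53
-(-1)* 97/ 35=97/ 35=2.77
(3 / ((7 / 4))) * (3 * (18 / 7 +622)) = 157392 / 49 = 3212.08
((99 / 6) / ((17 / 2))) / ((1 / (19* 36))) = 22572 / 17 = 1327.76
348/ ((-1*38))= -9.16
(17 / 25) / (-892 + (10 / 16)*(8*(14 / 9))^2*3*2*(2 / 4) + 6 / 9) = -459 / 405650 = -0.00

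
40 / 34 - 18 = -286 / 17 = -16.82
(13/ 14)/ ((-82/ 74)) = -481/ 574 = -0.84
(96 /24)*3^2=36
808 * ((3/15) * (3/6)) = 404/5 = 80.80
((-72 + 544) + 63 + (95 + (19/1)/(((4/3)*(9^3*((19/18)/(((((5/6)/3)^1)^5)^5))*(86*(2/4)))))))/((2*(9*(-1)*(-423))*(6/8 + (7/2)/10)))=176191680066601150298479675639249188025/2342342535285414720948264058416940449792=0.08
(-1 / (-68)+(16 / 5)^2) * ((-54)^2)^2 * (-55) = -407642881932 / 85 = -4795798610.96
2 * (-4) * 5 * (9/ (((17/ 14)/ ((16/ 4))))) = -20160/ 17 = -1185.88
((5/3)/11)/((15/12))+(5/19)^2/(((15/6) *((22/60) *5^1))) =1624/11913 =0.14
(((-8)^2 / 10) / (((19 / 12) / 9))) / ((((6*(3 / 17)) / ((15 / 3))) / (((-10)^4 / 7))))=32640000 / 133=245413.53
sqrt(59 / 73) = sqrt(4307) / 73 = 0.90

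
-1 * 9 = -9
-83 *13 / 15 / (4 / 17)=-18343 / 60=-305.72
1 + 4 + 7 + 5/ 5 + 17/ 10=147/ 10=14.70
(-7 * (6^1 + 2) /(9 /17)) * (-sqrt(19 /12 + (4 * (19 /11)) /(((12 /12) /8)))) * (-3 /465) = -476 * sqrt(247665) /46035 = -5.15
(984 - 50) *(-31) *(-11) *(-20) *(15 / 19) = -95548200 / 19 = -5028852.63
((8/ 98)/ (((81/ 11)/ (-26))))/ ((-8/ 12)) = 572/ 1323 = 0.43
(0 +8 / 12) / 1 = 2 / 3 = 0.67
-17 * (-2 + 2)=0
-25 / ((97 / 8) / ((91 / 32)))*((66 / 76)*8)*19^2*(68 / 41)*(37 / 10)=-358888530 / 3977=-90241.02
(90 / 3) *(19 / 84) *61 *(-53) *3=-921405 / 14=-65814.64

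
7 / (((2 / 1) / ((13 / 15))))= 91 / 30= 3.03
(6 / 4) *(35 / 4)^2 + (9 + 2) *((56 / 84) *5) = 14545 / 96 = 151.51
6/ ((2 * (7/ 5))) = 15/ 7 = 2.14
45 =45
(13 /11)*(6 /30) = 0.24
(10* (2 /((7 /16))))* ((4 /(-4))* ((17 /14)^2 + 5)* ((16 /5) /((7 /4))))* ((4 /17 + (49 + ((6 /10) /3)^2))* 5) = -27213207552 /204085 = -133342.52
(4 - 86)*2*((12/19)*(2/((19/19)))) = -3936/19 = -207.16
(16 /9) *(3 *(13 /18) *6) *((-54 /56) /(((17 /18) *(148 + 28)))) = -351 /2618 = -0.13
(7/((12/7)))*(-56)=-686/3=-228.67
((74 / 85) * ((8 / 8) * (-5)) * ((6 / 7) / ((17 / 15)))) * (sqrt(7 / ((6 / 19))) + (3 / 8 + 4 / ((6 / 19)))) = -173715 / 4046-1110 * sqrt(798) / 2023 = -58.43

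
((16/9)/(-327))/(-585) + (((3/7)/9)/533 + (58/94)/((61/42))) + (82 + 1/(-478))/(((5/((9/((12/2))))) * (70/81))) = 6019308576841969/208353237671880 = 28.89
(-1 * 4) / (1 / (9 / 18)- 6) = 1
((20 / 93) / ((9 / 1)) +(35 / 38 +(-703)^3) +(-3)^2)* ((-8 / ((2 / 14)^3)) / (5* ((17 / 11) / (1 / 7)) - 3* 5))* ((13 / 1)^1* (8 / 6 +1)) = 7588102879552353158 / 10257435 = 739766118874.00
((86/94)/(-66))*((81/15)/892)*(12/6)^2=-387/1152910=-0.00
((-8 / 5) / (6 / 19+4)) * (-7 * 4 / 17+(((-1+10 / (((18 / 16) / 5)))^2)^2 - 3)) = -30197360015768 / 22865085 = -1320675.61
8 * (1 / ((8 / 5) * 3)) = 5 / 3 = 1.67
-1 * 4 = -4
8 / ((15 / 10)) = 16 / 3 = 5.33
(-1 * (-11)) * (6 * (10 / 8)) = 165 / 2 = 82.50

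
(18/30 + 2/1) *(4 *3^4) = 4212/5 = 842.40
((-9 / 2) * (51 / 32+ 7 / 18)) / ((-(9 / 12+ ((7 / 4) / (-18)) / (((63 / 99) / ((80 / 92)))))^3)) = 5064623253 / 133432831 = 37.96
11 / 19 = 0.58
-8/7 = -1.14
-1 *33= -33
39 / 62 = 0.63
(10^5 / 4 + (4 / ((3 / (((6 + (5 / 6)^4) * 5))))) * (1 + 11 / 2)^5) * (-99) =-180111387115 / 3456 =-52115563.40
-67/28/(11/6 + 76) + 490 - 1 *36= 2968051/6538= 453.97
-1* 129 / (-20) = 129 / 20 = 6.45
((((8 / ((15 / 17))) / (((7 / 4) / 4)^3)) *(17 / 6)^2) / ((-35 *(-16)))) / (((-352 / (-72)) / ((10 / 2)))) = 628864 / 396165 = 1.59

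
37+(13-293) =-243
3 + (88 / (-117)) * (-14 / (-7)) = 175 / 117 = 1.50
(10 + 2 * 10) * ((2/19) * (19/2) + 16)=510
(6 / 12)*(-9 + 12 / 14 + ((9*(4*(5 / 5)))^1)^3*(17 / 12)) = 462615 / 14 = 33043.93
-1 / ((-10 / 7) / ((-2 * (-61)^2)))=-5209.40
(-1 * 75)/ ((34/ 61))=-4575/ 34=-134.56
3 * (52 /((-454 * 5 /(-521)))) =40638 /1135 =35.80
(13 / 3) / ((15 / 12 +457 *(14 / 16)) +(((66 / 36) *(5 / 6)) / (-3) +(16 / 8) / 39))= 0.01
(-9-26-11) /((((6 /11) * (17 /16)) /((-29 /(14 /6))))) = 986.49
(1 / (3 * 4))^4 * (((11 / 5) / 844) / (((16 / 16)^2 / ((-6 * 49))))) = -0.00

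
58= 58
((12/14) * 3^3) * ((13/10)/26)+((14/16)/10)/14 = 1303/1120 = 1.16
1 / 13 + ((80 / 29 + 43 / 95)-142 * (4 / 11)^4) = 422265126 / 524367415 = 0.81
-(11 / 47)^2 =-121 / 2209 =-0.05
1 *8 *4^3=512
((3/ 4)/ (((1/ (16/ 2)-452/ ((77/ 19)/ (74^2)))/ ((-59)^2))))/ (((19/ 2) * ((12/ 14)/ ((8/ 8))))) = -3752518/ 7148237513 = -0.00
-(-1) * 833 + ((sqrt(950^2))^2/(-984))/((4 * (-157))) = 128914129/154488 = 834.46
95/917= 0.10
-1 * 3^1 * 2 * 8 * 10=-480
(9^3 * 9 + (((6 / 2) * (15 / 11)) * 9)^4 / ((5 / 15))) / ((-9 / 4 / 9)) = -323234645904 / 14641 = -22077361.24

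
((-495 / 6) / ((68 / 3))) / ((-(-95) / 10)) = -495 / 1292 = -0.38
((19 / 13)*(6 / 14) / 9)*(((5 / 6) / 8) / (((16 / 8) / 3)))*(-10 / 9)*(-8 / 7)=475 / 34398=0.01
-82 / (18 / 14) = -574 / 9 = -63.78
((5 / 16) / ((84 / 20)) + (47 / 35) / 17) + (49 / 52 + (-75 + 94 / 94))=-27067907 / 371280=-72.90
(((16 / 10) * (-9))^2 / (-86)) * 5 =-2592 / 215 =-12.06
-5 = -5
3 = 3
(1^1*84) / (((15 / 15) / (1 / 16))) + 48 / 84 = 163 / 28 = 5.82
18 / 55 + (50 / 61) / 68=38707 / 114070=0.34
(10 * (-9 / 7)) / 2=-45 / 7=-6.43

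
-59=-59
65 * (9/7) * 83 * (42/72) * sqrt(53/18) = 5395 * sqrt(106)/8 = 6943.12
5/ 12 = 0.42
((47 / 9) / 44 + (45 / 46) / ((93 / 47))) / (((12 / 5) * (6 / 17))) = 14713585 / 20329056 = 0.72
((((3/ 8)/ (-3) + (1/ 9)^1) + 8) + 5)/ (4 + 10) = 935/ 1008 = 0.93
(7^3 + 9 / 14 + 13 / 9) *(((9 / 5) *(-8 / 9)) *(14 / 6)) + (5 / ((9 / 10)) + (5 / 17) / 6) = -5887691 / 4590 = -1282.72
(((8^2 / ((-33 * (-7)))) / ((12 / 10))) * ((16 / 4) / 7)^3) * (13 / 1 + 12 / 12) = 20480 / 33957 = 0.60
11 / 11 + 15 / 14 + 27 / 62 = 544 / 217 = 2.51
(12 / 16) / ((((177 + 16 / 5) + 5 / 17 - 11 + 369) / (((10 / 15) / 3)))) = 85 / 274632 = 0.00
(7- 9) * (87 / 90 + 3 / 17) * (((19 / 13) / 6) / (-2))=0.28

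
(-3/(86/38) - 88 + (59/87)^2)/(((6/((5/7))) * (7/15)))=-361535575/15947883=-22.67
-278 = -278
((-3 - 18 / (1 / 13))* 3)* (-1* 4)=2844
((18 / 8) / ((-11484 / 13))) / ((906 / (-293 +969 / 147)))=30407 / 37764496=0.00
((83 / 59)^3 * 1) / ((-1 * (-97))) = 0.03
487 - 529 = -42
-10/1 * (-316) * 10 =31600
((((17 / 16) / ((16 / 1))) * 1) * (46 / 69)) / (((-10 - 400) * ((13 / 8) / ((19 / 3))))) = -323 / 767520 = -0.00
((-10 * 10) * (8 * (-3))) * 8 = 19200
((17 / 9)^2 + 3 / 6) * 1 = 659 / 162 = 4.07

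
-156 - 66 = -222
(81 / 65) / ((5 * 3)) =27 / 325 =0.08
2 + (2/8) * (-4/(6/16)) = -2/3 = -0.67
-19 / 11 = -1.73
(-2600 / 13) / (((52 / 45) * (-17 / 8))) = 81.45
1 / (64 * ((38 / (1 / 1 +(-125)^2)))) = 7813 / 1216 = 6.43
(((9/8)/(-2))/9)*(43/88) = -43/1408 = -0.03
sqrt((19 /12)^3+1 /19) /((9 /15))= 5*sqrt(7526793) /4104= 3.34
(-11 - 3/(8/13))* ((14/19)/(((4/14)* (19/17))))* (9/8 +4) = -4337431/23104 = -187.74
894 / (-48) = -149 / 8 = -18.62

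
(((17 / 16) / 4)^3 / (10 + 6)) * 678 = 1665507 / 2097152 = 0.79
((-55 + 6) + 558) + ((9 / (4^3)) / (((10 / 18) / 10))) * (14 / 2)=16855 / 32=526.72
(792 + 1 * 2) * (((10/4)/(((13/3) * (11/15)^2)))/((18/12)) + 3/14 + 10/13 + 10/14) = 21096183/11011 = 1915.92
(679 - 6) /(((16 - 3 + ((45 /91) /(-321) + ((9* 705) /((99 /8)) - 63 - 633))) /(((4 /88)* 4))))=-6553001 /9118783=-0.72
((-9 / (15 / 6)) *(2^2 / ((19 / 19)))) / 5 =-72 / 25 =-2.88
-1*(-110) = 110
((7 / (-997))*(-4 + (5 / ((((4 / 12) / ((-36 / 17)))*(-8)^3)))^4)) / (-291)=-627757611121753 / 6504646678677553152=-0.00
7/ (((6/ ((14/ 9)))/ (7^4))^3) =33232930569601/ 19683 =1688407791.98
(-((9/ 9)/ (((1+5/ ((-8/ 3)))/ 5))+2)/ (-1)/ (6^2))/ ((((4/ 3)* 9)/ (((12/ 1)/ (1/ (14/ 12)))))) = -13/ 108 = -0.12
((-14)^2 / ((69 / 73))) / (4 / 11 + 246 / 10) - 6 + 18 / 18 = 313255 / 94737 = 3.31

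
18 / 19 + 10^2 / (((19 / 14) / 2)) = 2818 / 19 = 148.32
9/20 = 0.45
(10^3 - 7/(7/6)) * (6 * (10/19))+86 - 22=60856/19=3202.95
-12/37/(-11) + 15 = 6117/407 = 15.03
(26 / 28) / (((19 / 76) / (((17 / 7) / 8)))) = 221 / 196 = 1.13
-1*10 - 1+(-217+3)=-225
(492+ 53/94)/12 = 46301/1128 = 41.05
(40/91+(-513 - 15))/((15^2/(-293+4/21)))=22707784/33075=686.55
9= 9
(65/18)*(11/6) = 715/108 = 6.62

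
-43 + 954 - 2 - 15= 894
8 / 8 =1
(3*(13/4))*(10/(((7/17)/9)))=29835/14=2131.07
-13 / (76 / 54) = -351 / 38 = -9.24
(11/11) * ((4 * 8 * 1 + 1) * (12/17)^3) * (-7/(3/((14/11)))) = -169344/4913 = -34.47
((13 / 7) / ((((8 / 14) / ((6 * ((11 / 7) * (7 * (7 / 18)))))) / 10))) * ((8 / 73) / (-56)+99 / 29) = 18075200 / 6351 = 2846.04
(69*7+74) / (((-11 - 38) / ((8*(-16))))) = 1455.02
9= 9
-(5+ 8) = -13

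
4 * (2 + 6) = 32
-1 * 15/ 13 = -15/ 13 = -1.15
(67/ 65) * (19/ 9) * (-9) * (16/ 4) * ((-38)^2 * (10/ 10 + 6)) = -51469936/ 65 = -791845.17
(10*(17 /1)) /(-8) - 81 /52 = -593 /26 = -22.81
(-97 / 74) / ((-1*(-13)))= -97 / 962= -0.10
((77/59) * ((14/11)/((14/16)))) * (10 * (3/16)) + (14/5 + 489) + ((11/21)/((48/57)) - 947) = -451.02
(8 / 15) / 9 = 0.06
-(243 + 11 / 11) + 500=256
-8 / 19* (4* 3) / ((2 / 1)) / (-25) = 48 / 475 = 0.10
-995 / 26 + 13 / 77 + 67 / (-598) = -879765 / 23023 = -38.21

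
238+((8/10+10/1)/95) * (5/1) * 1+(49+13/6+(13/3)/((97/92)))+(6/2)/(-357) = 1933301177/6579510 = 293.84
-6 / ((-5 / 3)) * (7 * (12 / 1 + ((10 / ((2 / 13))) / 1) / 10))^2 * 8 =2414916 / 5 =482983.20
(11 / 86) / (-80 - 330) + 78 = 2750269 / 35260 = 78.00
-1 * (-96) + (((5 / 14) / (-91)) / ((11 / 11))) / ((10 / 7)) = 34943 / 364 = 96.00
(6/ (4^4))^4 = 0.00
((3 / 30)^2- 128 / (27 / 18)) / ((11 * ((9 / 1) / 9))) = -7.76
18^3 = 5832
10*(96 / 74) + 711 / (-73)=8733 / 2701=3.23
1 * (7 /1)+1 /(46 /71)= 393 /46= 8.54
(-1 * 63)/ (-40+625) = -0.11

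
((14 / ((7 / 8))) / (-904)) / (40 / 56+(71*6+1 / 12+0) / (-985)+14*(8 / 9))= -0.00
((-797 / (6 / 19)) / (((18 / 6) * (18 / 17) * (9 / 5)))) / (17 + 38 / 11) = -2831741 / 131220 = -21.58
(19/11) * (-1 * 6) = -114/11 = -10.36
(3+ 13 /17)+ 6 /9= 4.43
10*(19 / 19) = 10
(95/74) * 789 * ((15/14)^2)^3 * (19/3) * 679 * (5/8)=2622540765234375/636783616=4118417.46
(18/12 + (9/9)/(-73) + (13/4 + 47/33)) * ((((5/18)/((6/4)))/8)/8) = 296815/16651008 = 0.02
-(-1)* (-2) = -2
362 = 362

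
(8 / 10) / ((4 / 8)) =8 / 5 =1.60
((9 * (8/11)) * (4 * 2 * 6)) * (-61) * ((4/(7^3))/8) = -105408/3773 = -27.94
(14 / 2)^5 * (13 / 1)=218491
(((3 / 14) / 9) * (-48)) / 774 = -4 / 2709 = -0.00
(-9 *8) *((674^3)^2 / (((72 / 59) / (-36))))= 199119545187244487424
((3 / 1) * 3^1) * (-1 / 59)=-9 / 59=-0.15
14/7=2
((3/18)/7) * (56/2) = 2/3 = 0.67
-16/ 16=-1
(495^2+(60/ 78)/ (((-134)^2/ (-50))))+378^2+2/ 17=384832608310/ 992069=387909.12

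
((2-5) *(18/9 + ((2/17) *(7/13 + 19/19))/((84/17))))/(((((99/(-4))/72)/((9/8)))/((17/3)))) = 113424/1001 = 113.31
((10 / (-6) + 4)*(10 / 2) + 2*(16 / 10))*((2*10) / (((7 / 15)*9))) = 4460 / 63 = 70.79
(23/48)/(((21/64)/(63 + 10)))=6716/63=106.60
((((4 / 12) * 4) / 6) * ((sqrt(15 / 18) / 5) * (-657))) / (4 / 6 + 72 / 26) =-949 * sqrt(30) / 670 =-7.76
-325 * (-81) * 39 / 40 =205335 / 8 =25666.88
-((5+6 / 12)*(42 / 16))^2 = -53361 / 256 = -208.44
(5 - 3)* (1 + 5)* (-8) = -96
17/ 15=1.13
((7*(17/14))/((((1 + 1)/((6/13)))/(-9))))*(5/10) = -459/52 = -8.83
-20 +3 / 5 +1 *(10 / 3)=-241 / 15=-16.07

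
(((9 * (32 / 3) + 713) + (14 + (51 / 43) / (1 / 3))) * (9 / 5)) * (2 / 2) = 319878 / 215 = 1487.80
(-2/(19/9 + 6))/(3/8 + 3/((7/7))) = -16/219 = -0.07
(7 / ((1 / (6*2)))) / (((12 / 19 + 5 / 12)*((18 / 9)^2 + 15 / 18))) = 114912 / 6931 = 16.58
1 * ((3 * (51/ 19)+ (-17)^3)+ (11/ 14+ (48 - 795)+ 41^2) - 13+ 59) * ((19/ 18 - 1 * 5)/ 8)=74111717/ 38304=1934.83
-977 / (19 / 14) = -719.89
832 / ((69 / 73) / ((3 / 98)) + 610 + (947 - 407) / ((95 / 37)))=288496 / 295151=0.98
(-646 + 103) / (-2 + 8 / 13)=2353 / 6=392.17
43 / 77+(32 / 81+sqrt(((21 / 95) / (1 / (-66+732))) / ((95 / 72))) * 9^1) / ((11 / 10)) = 5723 / 6237+648 * sqrt(777) / 209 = 87.34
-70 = -70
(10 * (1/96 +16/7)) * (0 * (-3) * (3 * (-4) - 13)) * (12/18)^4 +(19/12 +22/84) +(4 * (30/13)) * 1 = 12095/1092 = 11.08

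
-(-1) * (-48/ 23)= -48/ 23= -2.09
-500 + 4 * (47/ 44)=-5453/ 11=-495.73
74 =74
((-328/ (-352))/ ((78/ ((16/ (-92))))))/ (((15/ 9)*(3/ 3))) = -41/ 32890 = -0.00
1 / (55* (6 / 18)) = 3 / 55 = 0.05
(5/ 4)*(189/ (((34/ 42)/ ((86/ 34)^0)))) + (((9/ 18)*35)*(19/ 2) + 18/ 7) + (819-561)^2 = 15951869/ 238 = 67024.66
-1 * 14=-14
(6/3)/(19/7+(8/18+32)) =126/2215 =0.06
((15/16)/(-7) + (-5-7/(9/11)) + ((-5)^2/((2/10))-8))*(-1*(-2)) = 206.62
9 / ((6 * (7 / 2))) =0.43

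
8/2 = 4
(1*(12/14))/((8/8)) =6/7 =0.86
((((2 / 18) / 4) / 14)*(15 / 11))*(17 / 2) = 85 / 3696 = 0.02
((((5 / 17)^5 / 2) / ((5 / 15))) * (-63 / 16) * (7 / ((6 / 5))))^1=-6890625 / 90870848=-0.08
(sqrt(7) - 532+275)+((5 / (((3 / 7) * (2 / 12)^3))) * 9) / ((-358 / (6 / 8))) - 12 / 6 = -54866 / 179+sqrt(7) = -303.87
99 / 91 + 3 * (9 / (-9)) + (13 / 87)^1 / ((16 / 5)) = -236293 / 126672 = -1.87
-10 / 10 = -1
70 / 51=1.37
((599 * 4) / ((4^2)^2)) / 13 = 599 / 832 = 0.72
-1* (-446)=446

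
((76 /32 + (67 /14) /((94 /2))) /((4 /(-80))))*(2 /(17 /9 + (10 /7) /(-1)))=-293355 /1363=-215.23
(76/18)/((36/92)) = 874/81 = 10.79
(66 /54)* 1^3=11 /9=1.22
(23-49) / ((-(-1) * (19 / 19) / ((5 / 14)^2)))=-325 / 98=-3.32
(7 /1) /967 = 7 /967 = 0.01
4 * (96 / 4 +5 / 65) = 1252 / 13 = 96.31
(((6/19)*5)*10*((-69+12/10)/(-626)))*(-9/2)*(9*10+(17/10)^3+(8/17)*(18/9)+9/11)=-165465471843/222417800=-743.94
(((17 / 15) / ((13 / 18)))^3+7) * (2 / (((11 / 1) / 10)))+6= 15559382 / 604175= 25.75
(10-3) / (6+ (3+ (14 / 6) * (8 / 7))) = 3 / 5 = 0.60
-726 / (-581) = 726 / 581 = 1.25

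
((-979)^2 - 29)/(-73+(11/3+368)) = 102687/32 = 3208.97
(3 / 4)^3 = 27 / 64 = 0.42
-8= -8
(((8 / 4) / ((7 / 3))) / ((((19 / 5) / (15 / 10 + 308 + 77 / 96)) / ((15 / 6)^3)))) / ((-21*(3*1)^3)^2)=18618125 / 5473028736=0.00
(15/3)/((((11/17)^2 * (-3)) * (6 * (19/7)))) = -10115/41382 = -0.24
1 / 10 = 0.10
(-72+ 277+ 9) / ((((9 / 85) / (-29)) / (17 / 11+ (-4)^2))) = -101809430 / 99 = -1028378.08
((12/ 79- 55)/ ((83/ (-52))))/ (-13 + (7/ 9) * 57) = 337974/ 308179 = 1.10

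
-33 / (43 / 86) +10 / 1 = -56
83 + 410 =493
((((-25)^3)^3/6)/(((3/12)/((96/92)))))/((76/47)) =-717163085937500/437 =-1641105459811.21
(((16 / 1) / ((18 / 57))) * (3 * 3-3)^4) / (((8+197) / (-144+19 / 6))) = -45110.63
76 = 76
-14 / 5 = -2.80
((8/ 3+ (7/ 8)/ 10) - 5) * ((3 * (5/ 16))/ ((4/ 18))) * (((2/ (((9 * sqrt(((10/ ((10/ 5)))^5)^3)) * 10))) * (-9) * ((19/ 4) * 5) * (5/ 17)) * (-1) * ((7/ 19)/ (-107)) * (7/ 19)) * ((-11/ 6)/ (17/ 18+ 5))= -7844067 * sqrt(5)/ 591684320000000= -0.00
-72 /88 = -9 /11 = -0.82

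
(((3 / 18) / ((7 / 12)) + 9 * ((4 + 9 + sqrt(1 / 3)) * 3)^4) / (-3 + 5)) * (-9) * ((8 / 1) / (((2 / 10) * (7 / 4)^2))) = -424719838080 / 343 -6162324480 * sqrt(3) / 49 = -1456075952.55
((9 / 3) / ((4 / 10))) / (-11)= -15 / 22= -0.68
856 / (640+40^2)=107 / 280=0.38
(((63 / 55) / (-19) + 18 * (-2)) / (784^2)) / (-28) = 37683 / 17984834560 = 0.00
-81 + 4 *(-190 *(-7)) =5239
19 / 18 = 1.06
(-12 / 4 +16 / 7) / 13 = -5 / 91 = -0.05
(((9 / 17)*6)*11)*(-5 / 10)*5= -1485 / 17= -87.35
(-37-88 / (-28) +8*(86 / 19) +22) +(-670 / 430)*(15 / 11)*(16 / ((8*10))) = 1505314 / 62909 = 23.93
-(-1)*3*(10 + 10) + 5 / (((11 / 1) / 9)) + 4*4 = 881 / 11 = 80.09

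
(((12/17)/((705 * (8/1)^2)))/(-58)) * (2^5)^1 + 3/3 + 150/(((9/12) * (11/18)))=418352394/1274405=328.27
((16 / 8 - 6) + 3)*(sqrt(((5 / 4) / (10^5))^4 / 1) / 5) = -1 / 32000000000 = -0.00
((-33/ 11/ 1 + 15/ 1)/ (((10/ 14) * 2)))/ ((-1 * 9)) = -14/ 15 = -0.93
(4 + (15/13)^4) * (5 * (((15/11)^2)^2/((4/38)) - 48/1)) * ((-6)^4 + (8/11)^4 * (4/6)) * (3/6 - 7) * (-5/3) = -8675779630006982500/1412839384671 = -6140669.44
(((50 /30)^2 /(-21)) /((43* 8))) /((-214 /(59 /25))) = 59 /13913424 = 0.00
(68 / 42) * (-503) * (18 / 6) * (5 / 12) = -1017.98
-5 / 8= -0.62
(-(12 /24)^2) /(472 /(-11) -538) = 11 /25560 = 0.00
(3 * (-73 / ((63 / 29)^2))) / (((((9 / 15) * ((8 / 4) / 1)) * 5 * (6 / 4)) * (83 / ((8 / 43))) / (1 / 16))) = -61393 / 84992166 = -0.00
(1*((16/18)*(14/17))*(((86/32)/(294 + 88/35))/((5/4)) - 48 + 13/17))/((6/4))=-311070844/13496589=-23.05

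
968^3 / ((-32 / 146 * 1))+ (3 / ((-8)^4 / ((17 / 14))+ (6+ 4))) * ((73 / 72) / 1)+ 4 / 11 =-62835698806314221 / 15183696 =-4138366495.64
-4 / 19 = -0.21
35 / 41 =0.85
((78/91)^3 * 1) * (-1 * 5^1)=-1080/343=-3.15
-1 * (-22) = 22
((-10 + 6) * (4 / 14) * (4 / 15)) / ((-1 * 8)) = 0.04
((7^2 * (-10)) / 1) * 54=-26460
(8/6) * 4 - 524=-1556/3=-518.67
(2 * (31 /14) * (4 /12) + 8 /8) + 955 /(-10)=-3907 /42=-93.02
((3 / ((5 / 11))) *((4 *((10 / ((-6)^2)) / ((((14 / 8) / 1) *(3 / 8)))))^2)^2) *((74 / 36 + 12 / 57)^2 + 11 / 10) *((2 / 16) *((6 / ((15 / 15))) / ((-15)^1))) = -210295571087360 / 12437072980227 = -16.91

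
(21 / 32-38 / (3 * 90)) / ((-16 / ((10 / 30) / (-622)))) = 2227 / 128977920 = 0.00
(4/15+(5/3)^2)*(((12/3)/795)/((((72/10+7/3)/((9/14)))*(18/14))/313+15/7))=1200668/172738395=0.01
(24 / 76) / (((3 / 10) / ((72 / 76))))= 360 / 361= 1.00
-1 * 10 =-10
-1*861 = -861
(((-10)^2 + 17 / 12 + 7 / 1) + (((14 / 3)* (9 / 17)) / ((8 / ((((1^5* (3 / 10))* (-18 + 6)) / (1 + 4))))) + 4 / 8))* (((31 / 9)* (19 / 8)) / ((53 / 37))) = 12080753413 / 19461600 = 620.75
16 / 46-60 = -1372 / 23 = -59.65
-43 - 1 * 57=-100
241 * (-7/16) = -1687/16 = -105.44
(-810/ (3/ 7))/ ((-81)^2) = -70/ 243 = -0.29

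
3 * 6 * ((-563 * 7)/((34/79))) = -2802051/17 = -164826.53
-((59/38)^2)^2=-12117361/2085136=-5.81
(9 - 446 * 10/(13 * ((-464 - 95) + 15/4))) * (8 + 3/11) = 1943879/24431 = 79.57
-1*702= -702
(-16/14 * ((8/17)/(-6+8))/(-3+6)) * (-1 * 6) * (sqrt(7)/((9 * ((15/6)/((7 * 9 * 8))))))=1024 * sqrt(7)/85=31.87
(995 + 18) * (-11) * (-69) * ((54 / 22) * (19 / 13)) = 35857161 / 13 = 2758243.15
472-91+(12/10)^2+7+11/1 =10011/25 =400.44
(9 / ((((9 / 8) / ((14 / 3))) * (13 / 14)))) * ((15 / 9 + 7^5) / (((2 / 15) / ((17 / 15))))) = 672077728 / 117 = 5744254.09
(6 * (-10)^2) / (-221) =-600 / 221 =-2.71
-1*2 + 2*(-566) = -1134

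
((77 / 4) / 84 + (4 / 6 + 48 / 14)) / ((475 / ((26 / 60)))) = 18889 / 4788000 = 0.00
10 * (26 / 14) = 130 / 7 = 18.57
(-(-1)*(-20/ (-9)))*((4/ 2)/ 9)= 40/ 81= 0.49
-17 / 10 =-1.70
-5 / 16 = -0.31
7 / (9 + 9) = 7 / 18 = 0.39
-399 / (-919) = 399 / 919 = 0.43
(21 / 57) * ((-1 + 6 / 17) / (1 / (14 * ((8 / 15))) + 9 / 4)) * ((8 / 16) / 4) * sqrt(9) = -1078 / 28747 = -0.04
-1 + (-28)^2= 783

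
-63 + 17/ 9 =-550/ 9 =-61.11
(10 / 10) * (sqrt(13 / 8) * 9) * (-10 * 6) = -135 * sqrt(26) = -688.37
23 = 23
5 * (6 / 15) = 2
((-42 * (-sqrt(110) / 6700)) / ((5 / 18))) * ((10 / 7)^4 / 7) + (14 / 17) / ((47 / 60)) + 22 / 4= 2160 * sqrt(110) / 160867 + 10469 / 1598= 6.69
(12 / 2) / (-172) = -3 / 86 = -0.03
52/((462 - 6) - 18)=26/219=0.12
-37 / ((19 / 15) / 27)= -14985 / 19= -788.68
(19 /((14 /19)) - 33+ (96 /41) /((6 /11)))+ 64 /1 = 35059 /574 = 61.08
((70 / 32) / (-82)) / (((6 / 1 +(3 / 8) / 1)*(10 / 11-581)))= 385 / 53370684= 0.00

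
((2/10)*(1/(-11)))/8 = -1/440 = -0.00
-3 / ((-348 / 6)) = 3 / 58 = 0.05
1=1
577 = 577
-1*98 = -98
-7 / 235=-0.03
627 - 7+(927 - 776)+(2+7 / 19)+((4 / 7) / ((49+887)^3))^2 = 30260160368785663819795 / 39127742412340248576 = 773.37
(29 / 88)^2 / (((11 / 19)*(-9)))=-15979 / 766656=-0.02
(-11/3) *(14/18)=-77/27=-2.85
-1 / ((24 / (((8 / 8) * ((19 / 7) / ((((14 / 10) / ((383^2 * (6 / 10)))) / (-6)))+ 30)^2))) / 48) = -5033288823608448 / 2401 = -2096330205584.53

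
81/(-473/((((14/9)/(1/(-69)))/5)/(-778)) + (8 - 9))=-13041/2760116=-0.00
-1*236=-236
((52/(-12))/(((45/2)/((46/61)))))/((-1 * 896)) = 299/1844640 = 0.00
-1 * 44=-44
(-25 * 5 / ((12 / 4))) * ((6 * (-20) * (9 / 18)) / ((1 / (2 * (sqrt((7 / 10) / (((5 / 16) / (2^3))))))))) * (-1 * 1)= -8000 * sqrt(7)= -21166.01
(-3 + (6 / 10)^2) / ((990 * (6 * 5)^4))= -0.00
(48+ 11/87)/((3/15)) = 20935/87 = 240.63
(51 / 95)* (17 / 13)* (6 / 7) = 5202 / 8645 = 0.60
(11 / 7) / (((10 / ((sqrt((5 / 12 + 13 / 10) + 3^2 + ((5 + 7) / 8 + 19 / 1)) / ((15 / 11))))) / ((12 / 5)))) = 121*sqrt(28095) / 13125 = 1.55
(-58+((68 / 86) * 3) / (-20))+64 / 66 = -810943 / 14190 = -57.15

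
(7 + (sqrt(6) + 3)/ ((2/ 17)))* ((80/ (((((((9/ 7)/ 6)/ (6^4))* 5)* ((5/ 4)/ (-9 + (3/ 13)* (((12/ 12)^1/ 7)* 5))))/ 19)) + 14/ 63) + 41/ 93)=-235671761159/ 558 -4006419939703* sqrt(6)/ 36270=-692923877.11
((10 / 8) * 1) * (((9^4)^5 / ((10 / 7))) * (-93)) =-989330026730757581181.38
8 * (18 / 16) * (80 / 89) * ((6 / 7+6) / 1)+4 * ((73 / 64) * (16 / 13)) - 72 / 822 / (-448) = 1084515199 / 17753008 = 61.09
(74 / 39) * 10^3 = 74000 / 39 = 1897.44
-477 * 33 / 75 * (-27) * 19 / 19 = 141669 / 25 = 5666.76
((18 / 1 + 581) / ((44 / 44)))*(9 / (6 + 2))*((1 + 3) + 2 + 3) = 48519 / 8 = 6064.88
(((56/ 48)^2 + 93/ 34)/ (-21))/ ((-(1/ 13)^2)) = 423683/ 12852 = 32.97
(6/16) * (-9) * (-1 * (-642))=-8667/4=-2166.75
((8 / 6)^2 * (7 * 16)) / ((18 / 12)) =3584 / 27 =132.74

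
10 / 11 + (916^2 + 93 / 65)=839058.34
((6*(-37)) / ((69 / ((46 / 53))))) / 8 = -0.35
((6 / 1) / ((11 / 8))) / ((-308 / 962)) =-13.63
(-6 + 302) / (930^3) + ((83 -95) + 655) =64650193912 / 100544625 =643.00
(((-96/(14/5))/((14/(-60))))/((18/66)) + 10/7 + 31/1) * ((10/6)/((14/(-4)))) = -279890/1029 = -272.00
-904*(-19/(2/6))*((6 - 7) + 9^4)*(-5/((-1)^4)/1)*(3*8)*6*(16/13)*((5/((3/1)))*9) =-58410491904000/13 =-4493114761846.15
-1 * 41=-41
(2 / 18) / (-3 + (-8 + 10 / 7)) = -7 / 603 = -0.01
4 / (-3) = -4 / 3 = -1.33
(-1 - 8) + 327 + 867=1185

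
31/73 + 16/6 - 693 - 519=-264751/219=-1208.91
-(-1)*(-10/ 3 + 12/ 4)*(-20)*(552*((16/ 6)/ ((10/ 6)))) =5888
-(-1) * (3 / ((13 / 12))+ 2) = 62 / 13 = 4.77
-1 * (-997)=997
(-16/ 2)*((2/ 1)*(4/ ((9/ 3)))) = -64/ 3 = -21.33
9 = 9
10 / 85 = 2 / 17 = 0.12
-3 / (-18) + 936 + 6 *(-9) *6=3673 / 6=612.17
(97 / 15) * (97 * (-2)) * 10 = -37636 / 3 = -12545.33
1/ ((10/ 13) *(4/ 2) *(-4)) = -13/ 80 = -0.16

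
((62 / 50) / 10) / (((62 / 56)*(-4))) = -7 / 250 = -0.03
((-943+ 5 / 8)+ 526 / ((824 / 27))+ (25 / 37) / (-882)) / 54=-17.13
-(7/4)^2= -49/16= -3.06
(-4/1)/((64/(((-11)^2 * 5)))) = -37.81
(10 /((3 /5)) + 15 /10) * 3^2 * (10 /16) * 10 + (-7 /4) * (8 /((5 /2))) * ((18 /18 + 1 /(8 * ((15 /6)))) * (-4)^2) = 185559 /200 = 927.80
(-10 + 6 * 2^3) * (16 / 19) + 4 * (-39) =-124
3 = 3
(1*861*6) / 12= 861 / 2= 430.50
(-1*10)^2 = 100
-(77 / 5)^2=-5929 / 25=-237.16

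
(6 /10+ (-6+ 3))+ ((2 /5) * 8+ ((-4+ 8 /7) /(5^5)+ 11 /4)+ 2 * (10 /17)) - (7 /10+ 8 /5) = 721603 /297500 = 2.43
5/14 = 0.36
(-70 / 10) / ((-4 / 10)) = 17.50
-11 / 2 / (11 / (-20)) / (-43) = -10 / 43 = -0.23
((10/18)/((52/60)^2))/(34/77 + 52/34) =32725/87204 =0.38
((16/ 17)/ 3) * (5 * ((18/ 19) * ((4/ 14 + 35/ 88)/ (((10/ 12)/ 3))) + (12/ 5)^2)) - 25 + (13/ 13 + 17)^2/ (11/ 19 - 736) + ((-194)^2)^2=2461273221953220957/ 1737612415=1416468483.25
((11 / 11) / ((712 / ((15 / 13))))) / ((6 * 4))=5 / 74048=0.00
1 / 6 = 0.17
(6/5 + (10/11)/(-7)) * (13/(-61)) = -5356/23485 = -0.23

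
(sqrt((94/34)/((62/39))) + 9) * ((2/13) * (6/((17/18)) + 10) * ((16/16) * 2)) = 556 * sqrt(1931982)/116467 + 10008/221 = 51.92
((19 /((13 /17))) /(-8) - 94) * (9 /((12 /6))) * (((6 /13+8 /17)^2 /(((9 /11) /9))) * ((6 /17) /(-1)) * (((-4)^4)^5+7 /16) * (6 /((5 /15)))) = 5038155754571779980179589 /172701776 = 29172576398819314.86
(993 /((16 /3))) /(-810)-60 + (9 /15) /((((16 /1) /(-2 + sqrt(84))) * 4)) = -43379 /720 + 3 * sqrt(21) /160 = -60.16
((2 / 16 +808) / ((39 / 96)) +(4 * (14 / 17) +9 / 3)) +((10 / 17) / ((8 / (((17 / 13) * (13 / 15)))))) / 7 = 37045145 / 18564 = 1995.54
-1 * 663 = -663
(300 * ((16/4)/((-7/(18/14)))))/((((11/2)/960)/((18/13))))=-373248000/7007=-53267.87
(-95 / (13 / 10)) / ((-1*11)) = 950 / 143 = 6.64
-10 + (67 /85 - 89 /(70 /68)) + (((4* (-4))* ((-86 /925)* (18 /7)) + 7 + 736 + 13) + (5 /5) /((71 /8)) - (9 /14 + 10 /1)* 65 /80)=23423524771 /35727200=655.62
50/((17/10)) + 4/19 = 9568/323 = 29.62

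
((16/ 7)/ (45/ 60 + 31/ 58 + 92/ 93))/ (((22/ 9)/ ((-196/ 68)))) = -5437152/ 4586923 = -1.19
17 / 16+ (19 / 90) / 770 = 294601 / 277200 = 1.06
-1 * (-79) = 79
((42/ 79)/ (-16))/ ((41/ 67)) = -1407/ 25912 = -0.05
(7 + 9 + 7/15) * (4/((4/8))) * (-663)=-436696/5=-87339.20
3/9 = 1/3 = 0.33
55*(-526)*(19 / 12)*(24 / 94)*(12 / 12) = -549670 / 47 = -11695.11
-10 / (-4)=5 / 2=2.50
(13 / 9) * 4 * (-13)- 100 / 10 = -766 / 9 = -85.11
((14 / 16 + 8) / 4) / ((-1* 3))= -0.74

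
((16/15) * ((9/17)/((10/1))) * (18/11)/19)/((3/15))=432/17765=0.02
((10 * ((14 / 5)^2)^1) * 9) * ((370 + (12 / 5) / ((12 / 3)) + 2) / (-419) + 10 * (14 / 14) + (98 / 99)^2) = 81219290264 / 11407275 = 7119.96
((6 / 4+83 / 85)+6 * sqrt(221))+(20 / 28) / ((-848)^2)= 1059600169 / 427866880+6 * sqrt(221)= 91.67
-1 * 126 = -126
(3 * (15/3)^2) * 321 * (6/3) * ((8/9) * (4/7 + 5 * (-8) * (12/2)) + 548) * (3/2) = 24207985.71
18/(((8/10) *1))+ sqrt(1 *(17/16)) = 23.53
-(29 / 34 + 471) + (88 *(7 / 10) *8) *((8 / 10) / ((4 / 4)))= -65971 / 850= -77.61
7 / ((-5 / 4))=-28 / 5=-5.60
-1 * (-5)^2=-25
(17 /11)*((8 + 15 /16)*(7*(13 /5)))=20111 /80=251.39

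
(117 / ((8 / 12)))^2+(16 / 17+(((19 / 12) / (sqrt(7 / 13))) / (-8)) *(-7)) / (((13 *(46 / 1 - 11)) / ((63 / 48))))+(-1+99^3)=19 *sqrt(91) / 33280+4424854277 / 4420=1001098.26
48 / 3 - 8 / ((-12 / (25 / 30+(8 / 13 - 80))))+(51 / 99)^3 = -16926346 / 467181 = -36.23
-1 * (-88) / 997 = 88 / 997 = 0.09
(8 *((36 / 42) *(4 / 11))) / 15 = 0.17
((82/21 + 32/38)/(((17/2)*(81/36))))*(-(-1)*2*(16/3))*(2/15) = 969728/2747115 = 0.35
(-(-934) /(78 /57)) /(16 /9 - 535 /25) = -399285 /11479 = -34.78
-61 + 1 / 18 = -1097 / 18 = -60.94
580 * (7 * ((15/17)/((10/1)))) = 6090/17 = 358.24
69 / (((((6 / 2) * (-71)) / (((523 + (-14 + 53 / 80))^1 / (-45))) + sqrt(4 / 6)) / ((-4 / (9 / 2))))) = -319595083200 / 97812324719 + 16993805852 * sqrt(6) / 293436974157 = -3.13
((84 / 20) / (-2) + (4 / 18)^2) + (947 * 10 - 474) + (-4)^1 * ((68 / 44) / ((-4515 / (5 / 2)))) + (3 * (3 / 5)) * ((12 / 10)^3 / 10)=8994.26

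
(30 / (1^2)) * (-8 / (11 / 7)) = -1680 / 11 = -152.73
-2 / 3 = -0.67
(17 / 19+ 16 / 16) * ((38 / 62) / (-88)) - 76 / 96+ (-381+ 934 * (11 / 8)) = 7385611 / 8184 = 902.45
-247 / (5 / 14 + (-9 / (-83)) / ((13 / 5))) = -3731182 / 6025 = -619.28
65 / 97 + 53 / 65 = 1.49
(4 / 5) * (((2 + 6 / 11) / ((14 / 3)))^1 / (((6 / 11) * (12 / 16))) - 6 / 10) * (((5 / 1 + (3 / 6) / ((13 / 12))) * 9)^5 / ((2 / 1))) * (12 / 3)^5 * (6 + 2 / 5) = 25600924678426656768 / 46411625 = 551605867677.05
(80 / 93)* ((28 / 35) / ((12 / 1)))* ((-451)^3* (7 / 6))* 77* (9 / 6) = -197778182756 / 279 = -708882375.47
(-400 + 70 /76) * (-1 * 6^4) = 9826920 /19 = 517206.32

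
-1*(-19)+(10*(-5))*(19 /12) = -361 /6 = -60.17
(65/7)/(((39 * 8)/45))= 75/56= 1.34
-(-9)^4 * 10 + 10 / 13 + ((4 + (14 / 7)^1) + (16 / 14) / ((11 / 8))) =-65668002 / 1001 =-65602.40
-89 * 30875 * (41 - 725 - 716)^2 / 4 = -1346458750000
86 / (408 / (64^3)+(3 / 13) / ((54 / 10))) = 7667712 / 3949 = 1941.68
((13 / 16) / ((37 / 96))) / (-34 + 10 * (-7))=-3 / 148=-0.02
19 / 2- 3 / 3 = 17 / 2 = 8.50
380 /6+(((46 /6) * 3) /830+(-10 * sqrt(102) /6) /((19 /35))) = 157769 /2490 -175 * sqrt(102) /57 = 32.35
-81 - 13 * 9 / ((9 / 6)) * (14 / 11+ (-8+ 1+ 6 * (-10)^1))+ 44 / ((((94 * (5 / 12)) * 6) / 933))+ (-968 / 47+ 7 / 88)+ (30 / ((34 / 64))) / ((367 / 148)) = 673842472299 / 129022520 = 5222.67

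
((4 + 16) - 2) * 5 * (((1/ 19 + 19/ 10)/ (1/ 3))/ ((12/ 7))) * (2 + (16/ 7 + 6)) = 3163.26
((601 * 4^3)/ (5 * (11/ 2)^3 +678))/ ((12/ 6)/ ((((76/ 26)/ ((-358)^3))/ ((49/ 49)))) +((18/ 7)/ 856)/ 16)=-280259166208/ 345370472849184155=-0.00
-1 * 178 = -178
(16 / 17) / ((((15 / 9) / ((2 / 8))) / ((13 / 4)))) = 39 / 85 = 0.46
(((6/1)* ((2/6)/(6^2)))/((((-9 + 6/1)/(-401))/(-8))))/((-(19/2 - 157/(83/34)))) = -266264/245673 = -1.08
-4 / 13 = -0.31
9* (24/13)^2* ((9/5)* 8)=373248/845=441.71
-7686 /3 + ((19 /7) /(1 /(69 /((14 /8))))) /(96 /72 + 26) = -5139192 /2009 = -2558.08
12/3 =4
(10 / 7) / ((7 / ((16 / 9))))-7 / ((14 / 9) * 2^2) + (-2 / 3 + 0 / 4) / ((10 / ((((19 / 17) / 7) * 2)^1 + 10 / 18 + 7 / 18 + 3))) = -941419 / 899640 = -1.05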